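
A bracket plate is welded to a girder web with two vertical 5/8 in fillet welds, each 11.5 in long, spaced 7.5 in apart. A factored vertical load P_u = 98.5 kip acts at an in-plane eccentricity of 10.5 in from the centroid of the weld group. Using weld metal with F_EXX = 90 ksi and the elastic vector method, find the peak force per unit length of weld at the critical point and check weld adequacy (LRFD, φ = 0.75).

Total weld length L_w = 23 in. Treat welds as unit-width lines.
Polar moment about centroid: J = 2[d³/12 + d(b/2)²] = 2[11.5³/12 + 11.5×3.75²] = 576.9 in³.
Direct shear f_v = P/L_w = 98.5 / 23 = 4.283 kip/in (vertical).
Torsion M = P·e = 98.5 × 10.5 = 1034.2 kip·in.
Critical point at (x, y) = (3.75, 5.75) from centroid. f_tx = M·y/J = 10.31 kip/in; f_ty = M·x/J = 6.723 kip/in.
Resultant f_max = √[f_tx² + (f_v + f_ty)²] = √[10.31² + (4.283 + 6.723)²] = 15.08 kip/in.
Capacity per unit length: φr_n = 0.75 × 0.6 × 90 × (0.707 × 0.625) = 17.9 kip/in.
15.08 ≤ 17.9 → adequate.

f_max ≈ 15.1 kip/in; adequate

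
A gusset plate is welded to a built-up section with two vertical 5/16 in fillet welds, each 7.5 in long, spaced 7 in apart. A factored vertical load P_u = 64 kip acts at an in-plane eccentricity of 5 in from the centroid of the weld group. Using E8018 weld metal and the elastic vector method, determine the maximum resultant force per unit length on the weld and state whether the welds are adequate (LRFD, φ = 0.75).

f_max ≈ 9.88 kip/in; NOT adequate

E80XX → F_EXX = 80 ksi.
Total weld length L_w = 15 in. Treat welds as unit-width lines.
Polar moment about centroid: J = 2[d³/12 + d(b/2)²] = 2[7.5³/12 + 7.5×3.5²] = 254.1 in³.
Direct shear f_v = P/L_w = 64 / 15 = 4.267 kip/in (vertical).
Torsion M = P·e = 64 × 5 = 320 kip·in.
Critical point at (x, y) = (3.5, 3.75) from centroid. f_tx = M·y/J = 4.723 kip/in; f_ty = M·x/J = 4.408 kip/in.
Resultant f_max = √[f_tx² + (f_v + f_ty)²] = √[4.723² + (4.267 + 4.408)²] = 9.878 kip/in.
Capacity per unit length: φr_n = 0.75 × 0.6 × 80 × (0.707 × 0.3125) = 7.954 kip/in.
9.878 > 7.954 → NOT adequate.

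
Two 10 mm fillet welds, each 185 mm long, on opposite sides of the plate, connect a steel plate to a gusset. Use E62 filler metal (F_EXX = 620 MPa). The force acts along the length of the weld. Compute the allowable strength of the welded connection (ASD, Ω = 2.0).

R_n/Ω ≈ 487 kN

Effective throat t_e = 0.707 × 10 = 7.07 mm.
Total length L = 370 mm; A_we = 7.07 × 370 = 2616 mm².
F_nw = 0.6 F_EXX = 0.6 × 620 = 372 MPa.
R_n = 372 × 2616 × 10⁻³ = 973.1 kN; R_n/Ω = 973.1/2.0 = 486.6 kN.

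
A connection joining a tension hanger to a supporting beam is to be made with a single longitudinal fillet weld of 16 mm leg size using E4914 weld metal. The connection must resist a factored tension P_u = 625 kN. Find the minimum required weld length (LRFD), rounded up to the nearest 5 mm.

E49XX → F_EXX = 490 MPa.
Throat t_e = 0.707 × 16 = 11.31 mm.
φr_n = 0.75 × 0.6 × 490 × 11.31 × 10⁻³ = 2.494 kN/mm.
L_req = P_u / φr_n = 625 / 2.494 = 250.6 mm total.
Round up → use L = 255 mm.

L = 255 mm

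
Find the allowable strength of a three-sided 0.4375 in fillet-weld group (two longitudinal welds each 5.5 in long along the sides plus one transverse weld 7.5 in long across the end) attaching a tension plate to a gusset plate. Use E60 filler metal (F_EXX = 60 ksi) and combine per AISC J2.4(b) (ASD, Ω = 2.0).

R_n/Ω ≈ 115 kips

t_e = 0.707 × 0.4375 = 0.3093 in.
R_nwl = 0.6 × 60 × 0.3093 × 11 = 122.5 kips (longitudinal, 2 welds).
R_nwt = 0.6 × 60 × 0.3093 × 7.5 = 83.51 kips (transverse, base value).
(i) R_nwl + R_nwt = 206 kips; (ii) 0.85 R_nwl + 1.5 R_nwt = 229.4 kips.
R_n = max = 229.4 kips [governs: (ii)]; R_n/Ω = 114.7 kips.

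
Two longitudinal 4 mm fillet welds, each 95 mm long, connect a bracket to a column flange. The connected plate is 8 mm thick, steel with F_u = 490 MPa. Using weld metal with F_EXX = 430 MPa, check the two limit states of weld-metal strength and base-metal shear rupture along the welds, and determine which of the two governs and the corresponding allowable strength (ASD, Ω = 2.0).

R_n/Ω ≈ 69.3 kN (weld metal governs)

t_e = 0.707 × 4 = 2.828 mm; L = 190 mm.
Weld metal: R_n/Ω = (1/2.0) × 0.6 × 430 × 2.828 × 190 × 10⁻³ = 69.31 kN.
Base metal (shear rupture): R_n/Ω = (1/2.0) × 0.6 × 490 × 8 × 190 × 10⁻³ = 223.4 kN.
Governing: weld metal.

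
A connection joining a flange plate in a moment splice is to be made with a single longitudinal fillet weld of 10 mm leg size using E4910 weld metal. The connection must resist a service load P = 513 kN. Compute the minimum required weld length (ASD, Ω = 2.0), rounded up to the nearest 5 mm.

L = 495 mm

E49XX → F_EXX = 490 MPa.
Throat t_e = 0.707 × 10 = 7.07 mm.
r_n/Ω = (0.6 × 490 × 7.07) / 2.0 = 1039 N/mm = 1.039 kN/mm.
L_req = P / (r_n/Ω) = 513 / 1.039 = 493.6 mm total.
Round up → use L = 495 mm.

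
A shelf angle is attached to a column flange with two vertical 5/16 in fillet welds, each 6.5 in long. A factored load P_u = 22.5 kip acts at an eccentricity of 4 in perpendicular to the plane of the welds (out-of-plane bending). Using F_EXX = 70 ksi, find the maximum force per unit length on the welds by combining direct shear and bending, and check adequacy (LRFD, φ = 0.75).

L_w = 2 × 6.5 = 13 in; section modulus (unit throat) S = 2 × L²/6 = 14.08 in².
Direct shear f_v = P/L_w = 22.5/13 = 1.731 kip/in.
Moment M = P × e = 22.5 × 4 = 90 kip·in; bending f_b = M/S = 6.391 kip/in.
f_max = √(f_v² + f_b²) = √(1.731² + 6.391²) = 6.621 kip/in.
φr_n = 0.75 × 0.6 × 70 × (0.707 × 0.3125) = 6.96 kip/in → adequate.

f_max ≈ 6.62 kip/in; adequate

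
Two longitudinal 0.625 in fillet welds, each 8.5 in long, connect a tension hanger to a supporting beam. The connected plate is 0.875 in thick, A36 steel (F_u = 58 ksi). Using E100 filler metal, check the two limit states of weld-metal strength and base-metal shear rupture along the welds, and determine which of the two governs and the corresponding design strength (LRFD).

φR_n ≈ 338 kips (weld metal governs)

E100XX → F_EXX = 100 ksi.
t_e = 0.707 × 0.625 = 0.4419 in; L = 17 in.
Weld metal: φR_n = 0.75 × 0.6 × 100 × 0.4419 × 17 = 338 kips.
Base metal (shear rupture): φR_n = 0.75 × 0.6 × 58 × 0.875 × 17 = 388.2 kips.
Governing: weld metal.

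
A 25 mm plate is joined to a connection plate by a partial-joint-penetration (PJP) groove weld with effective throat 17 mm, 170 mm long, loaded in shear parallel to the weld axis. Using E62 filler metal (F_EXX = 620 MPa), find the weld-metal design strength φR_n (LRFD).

φR_n ≈ 806 kN

Effective throat (given) t_e = 17 mm.
A_we = 17 × 170 = 2890 mm².
F_nw = 0.6 F_EXX = 372 MPa.
φR_n = 0.75 × 372 × 2890 × 10⁻³ = 806.3 kN.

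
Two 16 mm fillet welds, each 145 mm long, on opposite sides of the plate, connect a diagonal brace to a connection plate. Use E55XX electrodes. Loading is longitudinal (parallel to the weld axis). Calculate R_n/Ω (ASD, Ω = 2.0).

R_n/Ω ≈ 541 kN

E55XX → F_EXX = 550 MPa.
Effective throat t_e = 0.707 × 16 = 11.31 mm.
Total length L = 290 mm; A_we = 11.31 × 290 = 3280 mm².
F_nw = 0.6 F_EXX = 0.6 × 550 = 330 MPa.
R_n = 330 × 3280 × 10⁻³ = 1083 kN; R_n/Ω = 1083/2.0 = 541.3 kN.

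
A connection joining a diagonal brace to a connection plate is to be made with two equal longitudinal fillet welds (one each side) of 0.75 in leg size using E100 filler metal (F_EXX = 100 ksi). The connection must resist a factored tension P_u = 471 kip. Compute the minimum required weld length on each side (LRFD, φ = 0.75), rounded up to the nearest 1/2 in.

Throat t_e = 0.707 × 0.75 = 0.5302 in.
φr_n = 0.75 × 0.6 × 100 × 0.5302 = 23.86 kip/in.
L_req = P_u / φr_n = 471 / 23.86 = 19.74 in total.
Per side: 19.74 / 2 = 9.87 in.
Round up → use L = 10 in on each side.

L = 10 in on each side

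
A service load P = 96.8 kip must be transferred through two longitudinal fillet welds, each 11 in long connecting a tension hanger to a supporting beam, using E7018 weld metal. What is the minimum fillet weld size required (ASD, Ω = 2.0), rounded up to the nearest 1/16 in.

E70XX → F_EXX = 70 ksi.
Total weld length L = 22 in.
Required throat t_e = P × Ω / (0.6 F_EXX × L) = 96.8 × 2.0 / (0.6 × 70 × 22) = 0.2095 in.
Required leg w = t_e / 0.707 = 0.2964 in → use 5/16 in.

w = 5/16 in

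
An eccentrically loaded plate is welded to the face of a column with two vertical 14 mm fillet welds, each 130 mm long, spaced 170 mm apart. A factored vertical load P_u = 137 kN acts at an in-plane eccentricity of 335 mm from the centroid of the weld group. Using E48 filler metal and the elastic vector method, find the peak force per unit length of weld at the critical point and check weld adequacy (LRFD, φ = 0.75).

f_max ≈ 2630 N/mm; NOT adequate

E48XX → F_EXX = 480 MPa.
Total weld length L_w = 260 mm. Treat welds as unit-width lines.
Polar moment about centroid: J = 2[d³/12 + d(b/2)²] = 2[130³/12 + 130×85²] = 2245000 mm³.
Direct shear f_v = P/L_w = 137×10³ / 260 = 526.9 N/mm (vertical).
Torsion M = P·e = 137×10³ × 335 = 45895000 N·mm.
Critical point at (x, y) = (85, 65) from centroid. f_tx = M·y/J = 1329 N/mm; f_ty = M·x/J = 1738 N/mm.
Resultant f_max = √[f_tx² + (f_v + f_ty)²] = √[1329² + (526.9 + 1738)²] = 2626 N/mm.
Capacity per unit length: φr_n = 0.75 × 0.6 × 480 × (0.707 × 14) = 2138 N/mm.
2626 > 2138 → NOT adequate.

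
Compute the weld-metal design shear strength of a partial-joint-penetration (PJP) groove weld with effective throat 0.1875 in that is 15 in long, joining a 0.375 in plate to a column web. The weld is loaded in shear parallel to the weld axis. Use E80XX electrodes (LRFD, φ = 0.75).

E80XX → F_EXX = 80 ksi.
Effective throat (given) t_e = 0.1875 in.
A_we = 0.1875 × 15 = 2.812 in².
F_nw = 0.6 F_EXX = 48 ksi.
φR_n = 0.75 × 48 × 2.812 = 101.2 kips.

φR_n ≈ 101 kips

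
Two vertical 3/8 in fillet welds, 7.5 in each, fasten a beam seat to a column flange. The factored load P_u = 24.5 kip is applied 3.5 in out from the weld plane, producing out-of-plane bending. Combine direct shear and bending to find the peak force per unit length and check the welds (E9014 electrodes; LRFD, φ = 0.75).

E90XX → F_EXX = 90 ksi.
L_w = 2 × 7.5 = 15 in; section modulus (unit throat) S = 2 × L²/6 = 18.75 in².
Direct shear f_v = P/L_w = 24.5/15 = 1.633 kip/in.
Moment M = P × e = 24.5 × 3.5 = 85.75 kip·in; bending f_b = M/S = 4.573 kip/in.
f_max = √(f_v² + f_b²) = √(1.633² + 4.573²) = 4.856 kip/in.
φr_n = 0.75 × 0.6 × 90 × (0.707 × 0.375) = 10.74 kip/in → adequate.

f_max ≈ 4.86 kip/in; adequate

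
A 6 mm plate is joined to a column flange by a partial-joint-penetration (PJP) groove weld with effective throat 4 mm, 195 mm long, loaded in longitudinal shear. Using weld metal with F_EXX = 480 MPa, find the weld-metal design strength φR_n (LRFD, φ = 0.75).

Effective throat (given) t_e = 4 mm.
A_we = 4 × 195 = 780 mm².
F_nw = 0.6 F_EXX = 288 MPa.
φR_n = 0.75 × 288 × 780 × 10⁻³ = 168.5 kN.

φR_n ≈ 168 kN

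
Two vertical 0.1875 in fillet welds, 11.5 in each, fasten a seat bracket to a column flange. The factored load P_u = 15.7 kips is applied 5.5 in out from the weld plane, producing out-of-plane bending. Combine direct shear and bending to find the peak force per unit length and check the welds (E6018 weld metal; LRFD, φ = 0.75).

E60XX → F_EXX = 60 ksi.
L_w = 2 × 11.5 = 23 in; section modulus (unit throat) S = 2 × L²/6 = 44.08 in².
Direct shear f_v = P/L_w = 15.7/23 = 0.6826 kip/in.
Moment M = P × e = 15.7 × 5.5 = 86.35 kip·in; bending f_b = M/S = 1.959 kip/in.
f_max = √(f_v² + f_b²) = √(0.6826² + 1.959²) = 2.074 kip/in.
φr_n = 0.75 × 0.6 × 60 × (0.707 × 0.1875) = 3.579 kip/in → adequate.

f_max ≈ 2.07 kip/in; adequate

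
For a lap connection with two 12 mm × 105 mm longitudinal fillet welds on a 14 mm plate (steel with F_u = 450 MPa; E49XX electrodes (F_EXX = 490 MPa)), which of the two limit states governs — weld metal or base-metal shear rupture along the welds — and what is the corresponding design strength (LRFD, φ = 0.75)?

t_e = 0.707 × 12 = 8.484 mm; L = 210 mm.
Weld metal: φR_n = 0.75 × 0.6 × 490 × 8.484 × 210 × 10⁻³ = 392.9 kN.
Base metal (shear rupture): φR_n = 0.75 × 0.6 × 450 × 14 × 210 × 10⁻³ = 595.4 kN.
Governing: weld metal.

φR_n ≈ 393 kN (weld metal governs)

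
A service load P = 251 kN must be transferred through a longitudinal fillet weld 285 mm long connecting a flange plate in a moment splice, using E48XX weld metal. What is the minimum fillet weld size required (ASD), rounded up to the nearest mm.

w = 9 mm

E48XX → F_EXX = 480 MPa.
Total weld length L = 285 mm.
Required throat t_e = P × Ω / (0.6 F_EXX × L) = 251 × 2.0 / (0.6 × 480 × 285 × 10⁻³) = 6.116 mm.
Required leg w = t_e / 0.707 = 8.651 mm → use 9 mm.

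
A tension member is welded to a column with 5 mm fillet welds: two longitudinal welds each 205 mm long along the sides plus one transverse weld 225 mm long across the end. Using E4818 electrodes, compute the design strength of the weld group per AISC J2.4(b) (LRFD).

φR_n ≈ 524 kN

E48XX → F_EXX = 480 MPa.
t_e = 0.707 × 5 = 3.535 mm.
R_nwl = 0.6 × 480 × 3.535 × 410 × 10⁻³ = 417.4 kN (longitudinal, 2 welds).
R_nwt = 0.6 × 480 × 3.535 × 225 × 10⁻³ = 229.1 kN (transverse, base value).
(i) R_nwl + R_nwt = 646.5 kN; (ii) 0.85 R_nwl + 1.5 R_nwt = 698.4 kN.
R_n = max = 698.4 kN [governs: (ii)]; φR_n = 523.8 kN.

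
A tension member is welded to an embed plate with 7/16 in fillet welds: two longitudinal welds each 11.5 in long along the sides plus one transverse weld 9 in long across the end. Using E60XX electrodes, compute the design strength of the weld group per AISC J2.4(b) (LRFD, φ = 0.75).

E60XX → F_EXX = 60 ksi.
t_e = 0.707 × 0.4375 = 0.3093 in.
R_nwl = 0.6 × 60 × 0.3093 × 23 = 256.1 kips (longitudinal, 2 welds).
R_nwt = 0.6 × 60 × 0.3093 × 9 = 100.2 kips (transverse, base value).
(i) R_nwl + R_nwt = 356.3 kips; (ii) 0.85 R_nwl + 1.5 R_nwt = 368 kips.
R_n = max = 368 kips [governs: (ii)]; φR_n = 276 kips.

φR_n ≈ 276 kips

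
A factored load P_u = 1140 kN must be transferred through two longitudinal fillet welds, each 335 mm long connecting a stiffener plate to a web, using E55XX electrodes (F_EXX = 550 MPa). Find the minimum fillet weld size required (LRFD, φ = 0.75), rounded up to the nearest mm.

Total weld length L = 670 mm.
Required throat t_e = P_u / (φ × 0.6 F_EXX × L) = 1140 / (0.75 × 0.6 × 550 × 670 × 10⁻³) = 6.875 mm.
Required leg w = t_e / 0.707 = 9.724 mm → use 10 mm.

w = 10 mm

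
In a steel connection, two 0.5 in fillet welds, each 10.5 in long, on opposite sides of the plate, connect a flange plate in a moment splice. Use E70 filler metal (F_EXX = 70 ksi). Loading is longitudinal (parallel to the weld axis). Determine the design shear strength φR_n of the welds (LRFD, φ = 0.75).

φR_n ≈ 234 kips

Effective throat t_e = 0.707 × 0.5 = 0.3535 in.
Total length L = 21 in; A_we = 0.3535 × 21 = 7.423 in².
F_nw = 0.6 F_EXX = 0.6 × 70 = 42 ksi.
φR_n = 0.75 × 42 × 7.423 = 233.8 kips.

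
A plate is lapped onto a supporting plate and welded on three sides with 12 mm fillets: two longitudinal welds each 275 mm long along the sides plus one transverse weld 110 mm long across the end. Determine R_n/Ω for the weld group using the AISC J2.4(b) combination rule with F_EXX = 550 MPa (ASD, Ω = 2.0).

t_e = 0.707 × 12 = 8.484 mm.
R_nwl = 0.6 × 550 × 8.484 × 550 × 10⁻³ = 1540 kN (longitudinal, 2 welds).
R_nwt = 0.6 × 550 × 8.484 × 110 × 10⁻³ = 308 kN (transverse, base value).
(i) R_nwl + R_nwt = 1848 kN; (ii) 0.85 R_nwl + 1.5 R_nwt = 1771 kN.
R_n = max = 1848 kN [governs: (i)]; R_n/Ω = 923.9 kN.

R_n/Ω ≈ 924 kN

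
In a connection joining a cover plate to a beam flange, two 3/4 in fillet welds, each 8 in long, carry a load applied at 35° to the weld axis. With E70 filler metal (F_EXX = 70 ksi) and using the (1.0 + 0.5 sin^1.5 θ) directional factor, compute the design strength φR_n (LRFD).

t_e = 0.707 × 0.75 = 0.5302 in; A_we = 0.5302 × 16 = 8.484 in².
Directional factor: 1.0 + 0.5 sin^1.5(35°) = 1.217.
F_nw = 0.6 × 70 × 1.217 = 51.12 ksi.
φR_n = 0.75 × 51.12 × 8.484 = 325.3 kip.

φR_n ≈ 325 kip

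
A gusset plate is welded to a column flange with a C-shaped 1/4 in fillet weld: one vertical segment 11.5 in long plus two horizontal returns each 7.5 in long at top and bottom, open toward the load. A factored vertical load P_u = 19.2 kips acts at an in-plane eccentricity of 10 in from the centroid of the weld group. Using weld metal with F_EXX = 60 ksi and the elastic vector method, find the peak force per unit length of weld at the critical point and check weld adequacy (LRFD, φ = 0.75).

Total weld length L_w = 26.5 in. Treat welds as unit-width lines.
Centroid: x̄ = 2×7.5×3.75 / 26.5 = 2.123 in from the vertical weld.
Polar moment about centroid: J = I_x + I_y = [11.5³/12 + 2×7.5×5.75²] + [11.5×2.123² + 2(7.5³/12 + 7.5×1.627²)] = 784.5 in³.
Direct shear f_v = P/L_w = 19.2 / 26.5 = 0.7245 kip/in (vertical).
Torsion M = P·e = 19.2 × 10 = 192 kip·in.
Critical point at (x, y) = (5.377, 5.75) from centroid. f_tx = M·y/J = 1.407 kip/in; f_ty = M·x/J = 1.316 kip/in.
Resultant f_max = √[f_tx² + (f_v + f_ty)²] = √[1.407² + (0.7245 + 1.316)²] = 2.479 kip/in.
Capacity per unit length: φr_n = 0.75 × 0.6 × 60 × (0.707 × 0.25) = 4.772 kip/in.
2.479 ≤ 4.772 → adequate.

f_max ≈ 2.48 kip/in; adequate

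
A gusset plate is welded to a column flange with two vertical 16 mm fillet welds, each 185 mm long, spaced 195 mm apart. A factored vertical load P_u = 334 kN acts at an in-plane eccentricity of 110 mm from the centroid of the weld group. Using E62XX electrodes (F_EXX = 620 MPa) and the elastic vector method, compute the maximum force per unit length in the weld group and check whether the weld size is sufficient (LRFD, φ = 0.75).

Total weld length L_w = 370 mm. Treat welds as unit-width lines.
Polar moment about centroid: J = 2[d³/12 + d(b/2)²] = 2[185³/12 + 185×97.5²] = 4573000 mm³.
Direct shear f_v = P/L_w = 334×10³ / 370 = 902.7 N/mm (vertical).
Torsion M = P·e = 334×10³ × 110 = 36740000 N·mm.
Critical point at (x, y) = (97.5, 92.5) from centroid. f_tx = M·y/J = 743.2 N/mm; f_ty = M·x/J = 783.4 N/mm.
Resultant f_max = √[f_tx² + (f_v + f_ty)²] = √[743.2² + (902.7 + 783.4)²] = 1843 N/mm.
Capacity per unit length: φr_n = 0.75 × 0.6 × 620 × (0.707 × 16) = 3156 N/mm.
1843 ≤ 3156 → adequate.

f_max ≈ 1840 N/mm; adequate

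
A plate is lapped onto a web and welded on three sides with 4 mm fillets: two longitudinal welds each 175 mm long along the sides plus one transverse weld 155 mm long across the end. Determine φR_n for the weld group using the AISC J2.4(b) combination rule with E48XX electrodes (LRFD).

φR_n ≈ 324 kN

E48XX → F_EXX = 480 MPa.
t_e = 0.707 × 4 = 2.828 mm.
R_nwl = 0.6 × 480 × 2.828 × 350 × 10⁻³ = 285.1 kN (longitudinal, 2 welds).
R_nwt = 0.6 × 480 × 2.828 × 155 × 10⁻³ = 126.2 kN (transverse, base value).
(i) R_nwl + R_nwt = 411.3 kN; (ii) 0.85 R_nwl + 1.5 R_nwt = 431.7 kN.
R_n = max = 431.7 kN [governs: (ii)]; φR_n = 323.7 kN.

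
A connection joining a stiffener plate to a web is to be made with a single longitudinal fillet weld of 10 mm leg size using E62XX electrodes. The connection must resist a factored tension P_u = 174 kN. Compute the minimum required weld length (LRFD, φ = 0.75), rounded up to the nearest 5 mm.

L = 90 mm

E62XX → F_EXX = 620 MPa.
Throat t_e = 0.707 × 10 = 7.07 mm.
φr_n = 0.75 × 0.6 × 620 × 7.07 × 10⁻³ = 1.973 kN/mm.
L_req = P_u / φr_n = 174 / 1.973 = 88.21 mm total.
Round up → use L = 90 mm.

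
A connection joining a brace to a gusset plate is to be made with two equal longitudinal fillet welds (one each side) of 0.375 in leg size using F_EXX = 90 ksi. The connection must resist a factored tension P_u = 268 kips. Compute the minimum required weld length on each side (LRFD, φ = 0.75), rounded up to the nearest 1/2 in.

L = 12.5 in on each side

Throat t_e = 0.707 × 0.375 = 0.2651 in.
φr_n = 0.75 × 0.6 × 90 × 0.2651 = 10.74 kips/in.
L_req = P_u / φr_n = 268 / 10.74 = 24.96 in total.
Per side: 24.96 / 2 = 12.48 in.
Round up → use L = 12.5 in on each side.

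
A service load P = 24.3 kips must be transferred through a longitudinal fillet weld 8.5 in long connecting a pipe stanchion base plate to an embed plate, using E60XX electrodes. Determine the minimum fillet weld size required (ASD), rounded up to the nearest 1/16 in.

w = 1/4 in

E60XX → F_EXX = 60 ksi.
Total weld length L = 8.5 in.
Required throat t_e = P × Ω / (0.6 F_EXX × L) = 24.3 × 2.0 / (0.6 × 60 × 8.5) = 0.1588 in.
Required leg w = t_e / 0.707 = 0.2246 in → use 1/4 in.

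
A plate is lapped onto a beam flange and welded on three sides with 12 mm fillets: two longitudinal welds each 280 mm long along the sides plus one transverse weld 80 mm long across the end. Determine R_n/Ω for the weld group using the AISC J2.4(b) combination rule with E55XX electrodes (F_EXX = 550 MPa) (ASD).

R_n/Ω ≈ 896 kN

t_e = 0.707 × 12 = 8.484 mm.
R_nwl = 0.6 × 550 × 8.484 × 560 × 10⁻³ = 1568 kN (longitudinal, 2 welds).
R_nwt = 0.6 × 550 × 8.484 × 80 × 10⁻³ = 224 kN (transverse, base value).
(i) R_nwl + R_nwt = 1792 kN; (ii) 0.85 R_nwl + 1.5 R_nwt = 1669 kN.
R_n = max = 1792 kN [governs: (i)]; R_n/Ω = 895.9 kN.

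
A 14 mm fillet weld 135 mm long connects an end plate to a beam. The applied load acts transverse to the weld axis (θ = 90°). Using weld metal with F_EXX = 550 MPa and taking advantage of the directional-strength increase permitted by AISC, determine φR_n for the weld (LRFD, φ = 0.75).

φR_n ≈ 496 kN

t_e = 0.707 × 14 = 9.898 mm; A_we = 9.898 × 135 = 1336 mm².
Directional factor: 1.0 + 0.5 sin^1.5(90°) = 1.5.
F_nw = 0.6 × 550 × 1.5 = 495 MPa.
φR_n = 0.75 × 495 × 1336 × 10⁻³ = 496.1 kN.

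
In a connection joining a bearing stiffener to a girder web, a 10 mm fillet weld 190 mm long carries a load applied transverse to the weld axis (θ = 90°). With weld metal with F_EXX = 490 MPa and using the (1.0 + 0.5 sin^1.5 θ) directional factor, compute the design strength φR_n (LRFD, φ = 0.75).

t_e = 0.707 × 10 = 7.07 mm; A_we = 7.07 × 190 = 1343 mm².
Directional factor: 1.0 + 0.5 sin^1.5(90°) = 1.5.
F_nw = 0.6 × 490 × 1.5 = 441 MPa.
φR_n = 0.75 × 441 × 1343 × 10⁻³ = 444.3 kN.

φR_n ≈ 444 kN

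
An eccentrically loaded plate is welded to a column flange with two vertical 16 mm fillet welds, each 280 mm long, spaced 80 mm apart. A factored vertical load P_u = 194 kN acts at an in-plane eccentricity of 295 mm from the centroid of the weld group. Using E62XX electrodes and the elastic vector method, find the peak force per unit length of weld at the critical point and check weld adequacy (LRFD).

f_max ≈ 1950 N/mm; adequate

E62XX → F_EXX = 620 MPa.
Total weld length L_w = 560 mm. Treat welds as unit-width lines.
Polar moment about centroid: J = 2[d³/12 + d(b/2)²] = 2[280³/12 + 280×40²] = 4555000 mm³.
Direct shear f_v = P/L_w = 194×10³ / 560 = 346.4 N/mm (vertical).
Torsion M = P·e = 194×10³ × 295 = 57230000 N·mm.
Critical point at (x, y) = (40, 140) from centroid. f_tx = M·y/J = 1759 N/mm; f_ty = M·x/J = 502.6 N/mm.
Resultant f_max = √[f_tx² + (f_v + f_ty)²] = √[1759² + (346.4 + 502.6)²] = 1953 N/mm.
Capacity per unit length: φr_n = 0.75 × 0.6 × 620 × (0.707 × 16) = 3156 N/mm.
1953 ≤ 3156 → adequate.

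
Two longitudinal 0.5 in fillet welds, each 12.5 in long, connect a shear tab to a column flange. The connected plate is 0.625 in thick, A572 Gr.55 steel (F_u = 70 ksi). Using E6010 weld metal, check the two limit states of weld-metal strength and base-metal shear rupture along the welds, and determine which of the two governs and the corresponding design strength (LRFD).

E60XX → F_EXX = 60 ksi.
t_e = 0.707 × 0.5 = 0.3535 in; L = 25 in.
Weld metal: φR_n = 0.75 × 0.6 × 60 × 0.3535 × 25 = 238.6 kip.
Base metal (shear rupture): φR_n = 0.75 × 0.6 × 70 × 0.625 × 25 = 492.2 kip.
Governing: weld metal.

φR_n ≈ 239 kip (weld metal governs)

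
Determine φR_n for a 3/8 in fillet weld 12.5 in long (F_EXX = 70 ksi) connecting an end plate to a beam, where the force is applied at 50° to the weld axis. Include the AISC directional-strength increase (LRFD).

t_e = 0.707 × 0.375 = 0.2651 in; A_we = 0.2651 × 12.5 = 3.314 in².
Directional factor: 1.0 + 0.5 sin^1.5(50°) = 1.335.
F_nw = 0.6 × 70 × 1.335 = 56.08 ksi.
φR_n = 0.75 × 56.08 × 3.314 = 139.4 kip.

φR_n ≈ 139 kip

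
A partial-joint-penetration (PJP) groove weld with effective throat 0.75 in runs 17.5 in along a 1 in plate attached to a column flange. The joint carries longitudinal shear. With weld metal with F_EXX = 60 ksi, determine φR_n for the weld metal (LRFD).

Effective throat (given) t_e = 0.75 in.
A_we = 0.75 × 17.5 = 13.12 in².
F_nw = 0.6 F_EXX = 36 ksi.
φR_n = 0.75 × 36 × 13.12 = 354.4 kips.

φR_n ≈ 354 kips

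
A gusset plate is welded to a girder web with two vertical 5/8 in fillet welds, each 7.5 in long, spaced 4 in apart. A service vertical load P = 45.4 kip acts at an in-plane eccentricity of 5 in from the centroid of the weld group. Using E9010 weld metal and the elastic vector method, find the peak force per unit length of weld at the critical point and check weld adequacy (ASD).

E90XX → F_EXX = 90 ksi.
Total weld length L_w = 15 in. Treat welds as unit-width lines.
Polar moment about centroid: J = 2[d³/12 + d(b/2)²] = 2[7.5³/12 + 7.5×2²] = 130.3 in³.
Direct shear f_v = P/L_w = 45.4 / 15 = 3.027 kip/in (vertical).
Torsion M = P·e = 45.4 × 5 = 227 kip·in.
Critical point at (x, y) = (2, 3.75) from centroid. f_tx = M·y/J = 6.532 kip/in; f_ty = M·x/J = 3.484 kip/in.
Resultant f_max = √[f_tx² + (f_v + f_ty)²] = √[6.532² + (3.027 + 3.484)²] = 9.223 kip/in.
Capacity per unit length: r_n/Ω = (1/2.0) × 0.6 × 90 × (0.707 × 0.625) = 11.93 kip/in.
9.223 ≤ 11.93 → adequate.

f_max ≈ 9.22 kip/in; adequate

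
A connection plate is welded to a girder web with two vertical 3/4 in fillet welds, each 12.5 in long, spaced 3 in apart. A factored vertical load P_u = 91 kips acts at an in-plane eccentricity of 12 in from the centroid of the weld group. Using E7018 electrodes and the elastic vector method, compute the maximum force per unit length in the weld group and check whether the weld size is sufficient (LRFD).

E70XX → F_EXX = 70 ksi.
Total weld length L_w = 25 in. Treat welds as unit-width lines.
Polar moment about centroid: J = 2[d³/12 + d(b/2)²] = 2[12.5³/12 + 12.5×1.5²] = 381.8 in³.
Direct shear f_v = P/L_w = 91 / 25 = 3.64 kip/in (vertical).
Torsion M = P·e = 91 × 12 = 1092 kip·in.
Critical point at (x, y) = (1.5, 6.25) from centroid. f_tx = M·y/J = 17.88 kip/in; f_ty = M·x/J = 4.291 kip/in.
Resultant f_max = √[f_tx² + (f_v + f_ty)²] = √[17.88² + (3.64 + 4.291)²] = 19.56 kip/in.
Capacity per unit length: φr_n = 0.75 × 0.6 × 70 × (0.707 × 0.75) = 16.7 kip/in.
19.56 > 16.7 → NOT adequate.

f_max ≈ 19.6 kip/in; NOT adequate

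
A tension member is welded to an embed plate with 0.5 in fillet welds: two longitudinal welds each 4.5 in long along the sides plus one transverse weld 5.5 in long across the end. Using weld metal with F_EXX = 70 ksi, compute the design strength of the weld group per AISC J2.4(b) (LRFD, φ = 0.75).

t_e = 0.707 × 0.5 = 0.3535 in.
R_nwl = 0.6 × 70 × 0.3535 × 9 = 133.6 kips (longitudinal, 2 welds).
R_nwt = 0.6 × 70 × 0.3535 × 5.5 = 81.66 kips (transverse, base value).
(i) R_nwl + R_nwt = 215.3 kips; (ii) 0.85 R_nwl + 1.5 R_nwt = 236.1 kips.
R_n = max = 236.1 kips [governs: (ii)]; φR_n = 177.1 kips.

φR_n ≈ 177 kips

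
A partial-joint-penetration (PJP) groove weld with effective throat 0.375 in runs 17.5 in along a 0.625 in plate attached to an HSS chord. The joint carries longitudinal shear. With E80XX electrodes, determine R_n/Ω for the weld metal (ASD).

E80XX → F_EXX = 80 ksi.
Effective throat (given) t_e = 0.375 in.
A_we = 0.375 × 17.5 = 6.562 in².
F_nw = 0.6 F_EXX = 48 ksi.
R_n/Ω = (48 × 6.562) / 2.0 = 157.5 kip.

R_n/Ω ≈ 158 kip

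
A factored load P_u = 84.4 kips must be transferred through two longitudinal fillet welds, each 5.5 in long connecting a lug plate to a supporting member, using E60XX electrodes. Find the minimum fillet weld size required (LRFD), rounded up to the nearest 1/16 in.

w = 7/16 in

E60XX → F_EXX = 60 ksi.
Total weld length L = 11 in.
Required throat t_e = P_u / (φ × 0.6 F_EXX × L) = 84.4 / (0.75 × 0.6 × 60 × 11) = 0.2842 in.
Required leg w = t_e / 0.707 = 0.4019 in → use 7/16 in.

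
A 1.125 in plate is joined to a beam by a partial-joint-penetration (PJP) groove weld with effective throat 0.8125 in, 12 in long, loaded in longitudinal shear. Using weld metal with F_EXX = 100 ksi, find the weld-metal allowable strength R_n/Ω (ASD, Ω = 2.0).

R_n/Ω ≈ 292 kips

Effective throat (given) t_e = 0.8125 in.
A_we = 0.8125 × 12 = 9.75 in².
F_nw = 0.6 F_EXX = 60 ksi.
R_n/Ω = (60 × 9.75) / 2.0 = 292.5 kips.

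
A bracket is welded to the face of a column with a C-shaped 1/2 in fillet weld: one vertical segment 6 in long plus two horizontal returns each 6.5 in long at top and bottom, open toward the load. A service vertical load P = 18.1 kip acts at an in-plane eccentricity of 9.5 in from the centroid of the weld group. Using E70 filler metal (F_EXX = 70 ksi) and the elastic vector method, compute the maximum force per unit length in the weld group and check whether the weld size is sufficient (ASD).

f_max ≈ 4.82 kip/in; adequate

Total weld length L_w = 19 in. Treat welds as unit-width lines.
Centroid: x̄ = 2×6.5×3.25 / 19 = 2.224 in from the vertical weld.
Polar moment about centroid: J = I_x + I_y = [6³/12 + 2×6.5×3²] + [6×2.224² + 2(6.5³/12 + 6.5×1.026²)] = 224.1 in³.
Direct shear f_v = P/L_w = 18.1 / 19 = 0.9526 kip/in (vertical).
Torsion M = P·e = 18.1 × 9.5 = 171.95 kip·in.
Critical point at (x, y) = (4.276, 3) from centroid. f_tx = M·y/J = 2.302 kip/in; f_ty = M·x/J = 3.281 kip/in.
Resultant f_max = √[f_tx² + (f_v + f_ty)²] = √[2.302² + (0.9526 + 3.281)²] = 4.819 kip/in.
Capacity per unit length: r_n/Ω = (1/2.0) × 0.6 × 70 × (0.707 × 0.5) = 7.423 kip/in.
4.819 ≤ 7.423 → adequate.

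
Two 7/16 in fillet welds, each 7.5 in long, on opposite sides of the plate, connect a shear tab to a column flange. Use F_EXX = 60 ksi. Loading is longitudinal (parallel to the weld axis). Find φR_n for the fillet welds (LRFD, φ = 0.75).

Effective throat t_e = 0.707 × 0.4375 = 0.3093 in.
Total length L = 15 in; A_we = 0.3093 × 15 = 4.64 in².
F_nw = 0.6 F_EXX = 0.6 × 60 = 36 ksi.
φR_n = 0.75 × 36 × 4.64 = 125.3 kip.

φR_n ≈ 125 kip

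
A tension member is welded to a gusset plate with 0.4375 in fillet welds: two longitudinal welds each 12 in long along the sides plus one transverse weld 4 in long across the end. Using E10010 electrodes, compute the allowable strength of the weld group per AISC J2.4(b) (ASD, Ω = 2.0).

R_n/Ω ≈ 260 kip

E100XX → F_EXX = 100 ksi.
t_e = 0.707 × 0.4375 = 0.3093 in.
R_nwl = 0.6 × 100 × 0.3093 × 24 = 445.4 kip (longitudinal, 2 welds).
R_nwt = 0.6 × 100 × 0.3093 × 4 = 74.23 kip (transverse, base value).
(i) R_nwl + R_nwt = 519.6 kip; (ii) 0.85 R_nwl + 1.5 R_nwt = 490 kip.
R_n = max = 519.6 kip [governs: (i)]; R_n/Ω = 259.8 kip.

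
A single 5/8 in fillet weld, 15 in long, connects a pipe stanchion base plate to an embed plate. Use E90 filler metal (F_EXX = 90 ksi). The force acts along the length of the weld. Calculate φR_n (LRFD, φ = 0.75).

φR_n ≈ 268 kip

Effective throat t_e = 0.707 × 0.625 = 0.4419 in.
Total length L = 15 in; A_we = 0.4419 × 15 = 6.628 in².
F_nw = 0.6 F_EXX = 0.6 × 90 = 54 ksi.
φR_n = 0.75 × 54 × 6.628 = 268.4 kip.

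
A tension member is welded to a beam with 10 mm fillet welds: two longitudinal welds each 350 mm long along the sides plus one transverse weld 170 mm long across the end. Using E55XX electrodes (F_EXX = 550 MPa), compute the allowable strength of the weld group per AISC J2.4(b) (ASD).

R_n/Ω ≈ 1010 kN

t_e = 0.707 × 10 = 7.07 mm.
R_nwl = 0.6 × 550 × 7.07 × 700 × 10⁻³ = 1633 kN (longitudinal, 2 welds).
R_nwt = 0.6 × 550 × 7.07 × 170 × 10⁻³ = 396.6 kN (transverse, base value).
(i) R_nwl + R_nwt = 2030 kN; (ii) 0.85 R_nwl + 1.5 R_nwt = 1983 kN.
R_n = max = 2030 kN [governs: (i)]; R_n/Ω = 1015 kN.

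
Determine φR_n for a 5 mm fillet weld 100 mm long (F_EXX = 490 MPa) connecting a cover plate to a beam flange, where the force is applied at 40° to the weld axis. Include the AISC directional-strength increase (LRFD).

t_e = 0.707 × 5 = 3.535 mm; A_we = 3.535 × 100 = 353.5 mm².
Directional factor: 1.0 + 0.5 sin^1.5(40°) = 1.258.
F_nw = 0.6 × 490 × 1.258 = 369.8 MPa.
φR_n = 0.75 × 369.8 × 353.5 × 10⁻³ = 98.03 kN.

φR_n ≈ 98 kN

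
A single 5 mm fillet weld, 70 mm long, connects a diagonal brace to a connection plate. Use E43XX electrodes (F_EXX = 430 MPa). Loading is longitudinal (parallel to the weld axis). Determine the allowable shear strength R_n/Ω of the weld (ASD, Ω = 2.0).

R_n/Ω ≈ 31.9 kN

Effective throat t_e = 0.707 × 5 = 3.535 mm.
Total length L = 70 mm; A_we = 3.535 × 70 = 247.4 mm².
F_nw = 0.6 F_EXX = 0.6 × 430 = 258 MPa.
R_n = 258 × 247.4 × 10⁻³ = 63.84 kN; R_n/Ω = 63.84/2.0 = 31.92 kN.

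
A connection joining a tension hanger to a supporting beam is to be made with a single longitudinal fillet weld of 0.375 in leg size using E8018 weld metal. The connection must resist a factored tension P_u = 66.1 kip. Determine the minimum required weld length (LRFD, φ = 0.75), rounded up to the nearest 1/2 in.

E80XX → F_EXX = 80 ksi.
Throat t_e = 0.707 × 0.375 = 0.2651 in.
φr_n = 0.75 × 0.6 × 80 × 0.2651 = 9.544 kip/in.
L_req = P_u / φr_n = 66.1 / 9.544 = 6.925 in total.
Round up → use L = 7 in.

L = 7 in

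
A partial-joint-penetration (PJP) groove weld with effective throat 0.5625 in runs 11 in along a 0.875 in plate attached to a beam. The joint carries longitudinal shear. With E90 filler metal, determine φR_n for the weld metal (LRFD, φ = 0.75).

E90XX → F_EXX = 90 ksi.
Effective throat (given) t_e = 0.5625 in.
A_we = 0.5625 × 11 = 6.188 in².
F_nw = 0.6 F_EXX = 54 ksi.
φR_n = 0.75 × 54 × 6.188 = 250.6 kips.

φR_n ≈ 251 kips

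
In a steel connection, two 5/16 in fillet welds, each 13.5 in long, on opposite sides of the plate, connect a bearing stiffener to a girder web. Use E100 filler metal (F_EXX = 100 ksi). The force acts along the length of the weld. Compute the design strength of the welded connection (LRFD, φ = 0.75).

φR_n ≈ 268 kips

Effective throat t_e = 0.707 × 0.3125 = 0.2209 in.
Total length L = 27 in; A_we = 0.2209 × 27 = 5.965 in².
F_nw = 0.6 F_EXX = 0.6 × 100 = 60 ksi.
φR_n = 0.75 × 60 × 5.965 = 268.4 kips.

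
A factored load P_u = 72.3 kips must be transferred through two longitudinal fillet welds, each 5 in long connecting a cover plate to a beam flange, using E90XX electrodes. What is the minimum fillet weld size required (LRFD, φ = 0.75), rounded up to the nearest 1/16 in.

E90XX → F_EXX = 90 ksi.
Total weld length L = 10 in.
Required throat t_e = P_u / (φ × 0.6 F_EXX × L) = 72.3 / (0.75 × 0.6 × 90 × 10) = 0.1785 in.
Required leg w = t_e / 0.707 = 0.2525 in → use 5/16 in.

w = 5/16 in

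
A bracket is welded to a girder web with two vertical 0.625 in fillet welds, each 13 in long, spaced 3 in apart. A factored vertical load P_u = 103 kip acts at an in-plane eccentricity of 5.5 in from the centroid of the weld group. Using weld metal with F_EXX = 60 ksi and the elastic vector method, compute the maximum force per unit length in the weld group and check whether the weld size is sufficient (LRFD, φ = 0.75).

f_max ≈ 10.5 kip/in; adequate

Total weld length L_w = 26 in. Treat welds as unit-width lines.
Polar moment about centroid: J = 2[d³/12 + d(b/2)²] = 2[13³/12 + 13×1.5²] = 424.7 in³.
Direct shear f_v = P/L_w = 103 / 26 = 3.962 kip/in (vertical).
Torsion M = P·e = 103 × 5.5 = 566.5 kip·in.
Critical point at (x, y) = (1.5, 6.5) from centroid. f_tx = M·y/J = 8.671 kip/in; f_ty = M·x/J = 2.001 kip/in.
Resultant f_max = √[f_tx² + (f_v + f_ty)²] = √[8.671² + (3.962 + 2.001)²] = 10.52 kip/in.
Capacity per unit length: φr_n = 0.75 × 0.6 × 60 × (0.707 × 0.625) = 11.93 kip/in.
10.52 ≤ 11.93 → adequate.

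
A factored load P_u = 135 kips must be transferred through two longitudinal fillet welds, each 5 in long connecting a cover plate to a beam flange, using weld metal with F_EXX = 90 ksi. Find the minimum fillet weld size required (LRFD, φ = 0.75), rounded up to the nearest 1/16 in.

Total weld length L = 10 in.
Required throat t_e = P_u / (φ × 0.6 F_EXX × L) = 135 / (0.75 × 0.6 × 90 × 10) = 0.3333 in.
Required leg w = t_e / 0.707 = 0.4715 in → use 1/2 in.

w = 1/2 in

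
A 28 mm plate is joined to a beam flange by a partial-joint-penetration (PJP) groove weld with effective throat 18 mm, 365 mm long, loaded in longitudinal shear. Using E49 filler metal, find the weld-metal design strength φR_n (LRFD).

E49XX → F_EXX = 490 MPa.
Effective throat (given) t_e = 18 mm.
A_we = 18 × 365 = 6570 mm².
F_nw = 0.6 F_EXX = 294 MPa.
φR_n = 0.75 × 294 × 6570 × 10⁻³ = 1449 kN.

φR_n ≈ 1450 kN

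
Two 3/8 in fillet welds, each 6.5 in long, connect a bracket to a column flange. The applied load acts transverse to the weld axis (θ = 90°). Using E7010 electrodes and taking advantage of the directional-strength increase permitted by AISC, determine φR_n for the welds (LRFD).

E70XX → F_EXX = 70 ksi.
t_e = 0.707 × 0.375 = 0.2651 in; A_we = 0.2651 × 13 = 3.447 in².
Directional factor: 1.0 + 0.5 sin^1.5(90°) = 1.5.
F_nw = 0.6 × 70 × 1.5 = 63 ksi.
φR_n = 0.75 × 63 × 3.447 = 162.9 kip.

φR_n ≈ 163 kip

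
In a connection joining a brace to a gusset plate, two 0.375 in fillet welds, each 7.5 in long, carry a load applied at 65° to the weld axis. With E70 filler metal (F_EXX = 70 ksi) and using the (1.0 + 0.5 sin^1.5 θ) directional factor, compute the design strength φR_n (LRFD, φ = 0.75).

φR_n ≈ 179 kips

t_e = 0.707 × 0.375 = 0.2651 in; A_we = 0.2651 × 15 = 3.977 in².
Directional factor: 1.0 + 0.5 sin^1.5(65°) = 1.431.
F_nw = 0.6 × 70 × 1.431 = 60.12 ksi.
φR_n = 0.75 × 60.12 × 3.977 = 179.3 kips.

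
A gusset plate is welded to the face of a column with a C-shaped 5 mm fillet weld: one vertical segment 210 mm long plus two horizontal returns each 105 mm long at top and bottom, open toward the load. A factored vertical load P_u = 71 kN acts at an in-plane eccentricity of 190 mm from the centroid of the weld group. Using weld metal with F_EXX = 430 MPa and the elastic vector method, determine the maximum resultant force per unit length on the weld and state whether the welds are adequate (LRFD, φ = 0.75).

Total weld length L_w = 420 mm. Treat welds as unit-width lines.
Centroid: x̄ = 2×105×52.5 / 420 = 26.25 mm from the vertical weld.
Polar moment about centroid: J = I_x + I_y = [210³/12 + 2×105×105²] + [210×26.25² + 2(105³/12 + 105×26.25²)] = 3569000 mm³.
Direct shear f_v = P/L_w = 71×10³ / 420 = 169 N/mm (vertical).
Torsion M = P·e = 71×10³ × 190 = 13490000 N·mm.
Critical point at (x, y) = (78.75, 105) from centroid. f_tx = M·y/J = 396.8 N/mm; f_ty = M·x/J = 297.6 N/mm.
Resultant f_max = √[f_tx² + (f_v + f_ty)²] = √[396.8² + (169 + 297.6)²] = 612.6 N/mm.
Capacity per unit length: φr_n = 0.75 × 0.6 × 430 × (0.707 × 5) = 684 N/mm.
612.6 ≤ 684 → adequate.

f_max ≈ 613 N/mm; adequate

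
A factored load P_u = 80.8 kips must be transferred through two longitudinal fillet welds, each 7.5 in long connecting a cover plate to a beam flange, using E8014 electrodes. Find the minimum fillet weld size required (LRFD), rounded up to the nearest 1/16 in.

E80XX → F_EXX = 80 ksi.
Total weld length L = 15 in.
Required throat t_e = P_u / (φ × 0.6 F_EXX × L) = 80.8 / (0.75 × 0.6 × 80 × 15) = 0.1496 in.
Required leg w = t_e / 0.707 = 0.2116 in → use 1/4 in.

w = 1/4 in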